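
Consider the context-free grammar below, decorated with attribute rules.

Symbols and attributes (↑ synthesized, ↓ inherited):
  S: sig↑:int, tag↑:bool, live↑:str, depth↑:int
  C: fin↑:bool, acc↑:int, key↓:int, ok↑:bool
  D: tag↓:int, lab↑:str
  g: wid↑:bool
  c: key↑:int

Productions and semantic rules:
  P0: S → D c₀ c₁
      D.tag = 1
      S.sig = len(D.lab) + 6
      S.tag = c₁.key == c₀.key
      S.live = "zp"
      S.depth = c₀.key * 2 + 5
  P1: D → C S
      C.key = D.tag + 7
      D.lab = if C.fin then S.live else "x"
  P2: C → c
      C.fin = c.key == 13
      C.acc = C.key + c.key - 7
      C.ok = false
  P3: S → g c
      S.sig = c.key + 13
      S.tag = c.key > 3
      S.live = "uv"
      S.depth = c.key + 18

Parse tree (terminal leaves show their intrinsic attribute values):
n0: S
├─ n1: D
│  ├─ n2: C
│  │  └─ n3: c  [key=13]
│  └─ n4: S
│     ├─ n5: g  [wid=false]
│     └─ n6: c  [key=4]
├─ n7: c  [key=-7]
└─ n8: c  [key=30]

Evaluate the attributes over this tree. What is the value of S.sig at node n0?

8

1. n1.tag = 1  [1]
2. n2.key = 8  [D.tag + 7]
3. n3.key = 13  [terminal]
4. n2.fin = true  [c.key == 13]
5. n2.acc = 14  [C.key + c.key - 7]
6. n2.ok = false  [false]
7. n5.wid = false  [terminal]
8. n6.key = 4  [terminal]
9. n4.sig = 17  [c.key + 13]
10. n4.tag = true  [c.key > 3]
11. n4.live = "uv"  ["uv"]
12. n4.depth = 22  [c.key + 18]
13. n1.lab = "uv"  [if C.fin then S.live else "x"]
14. n7.key = -7  [terminal]
15. n8.key = 30  [terminal]
16. n0.sig = 8  [len(D.lab) + 6]
17. n0.tag = false  [c₁.key == c₀.key]
18. n0.live = "zp"  ["zp"]
19. n0.depth = -9  [c₀.key * 2 + 5]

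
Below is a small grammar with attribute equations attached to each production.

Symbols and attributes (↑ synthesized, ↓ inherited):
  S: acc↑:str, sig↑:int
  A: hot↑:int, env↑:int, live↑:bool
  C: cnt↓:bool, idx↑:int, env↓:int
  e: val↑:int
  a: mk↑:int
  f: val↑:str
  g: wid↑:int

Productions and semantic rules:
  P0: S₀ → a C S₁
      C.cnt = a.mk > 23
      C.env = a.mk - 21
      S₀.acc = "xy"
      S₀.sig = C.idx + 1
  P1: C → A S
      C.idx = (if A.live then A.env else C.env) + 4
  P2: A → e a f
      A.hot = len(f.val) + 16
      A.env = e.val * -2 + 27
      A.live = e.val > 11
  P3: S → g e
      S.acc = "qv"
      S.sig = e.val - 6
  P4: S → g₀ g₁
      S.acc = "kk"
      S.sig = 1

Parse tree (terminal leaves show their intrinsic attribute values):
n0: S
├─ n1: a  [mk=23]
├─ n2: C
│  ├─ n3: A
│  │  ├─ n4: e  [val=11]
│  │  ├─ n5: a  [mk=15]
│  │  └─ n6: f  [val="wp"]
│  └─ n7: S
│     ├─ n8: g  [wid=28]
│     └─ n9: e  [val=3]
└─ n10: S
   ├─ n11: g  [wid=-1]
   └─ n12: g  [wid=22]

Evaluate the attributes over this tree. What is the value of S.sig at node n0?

7

1. n1.mk = 23  [terminal]
2. n2.cnt = false  [a.mk > 23]
3. n2.env = 2  [a.mk - 21]
4. n4.val = 11  [terminal]
5. n5.mk = 15  [terminal]
6. n6.val = "wp"  [terminal]
7. n3.hot = 18  [len(f.val) + 16]
8. n3.env = 5  [e.val * -2 + 27]
9. n3.live = false  [e.val > 11]
10. n8.wid = 28  [terminal]
11. n9.val = 3  [terminal]
12. n7.acc = "qv"  ["qv"]
13. n7.sig = -3  [e.val - 6]
14. n2.idx = 6  [(if A.live then A.env else C.env) + 4]
15. n11.wid = -1  [terminal]
16. n12.wid = 22  [terminal]
17. n10.acc = "kk"  ["kk"]
18. n10.sig = 1  [1]
19. n0.acc = "xy"  ["xy"]
20. n0.sig = 7  [C.idx + 1]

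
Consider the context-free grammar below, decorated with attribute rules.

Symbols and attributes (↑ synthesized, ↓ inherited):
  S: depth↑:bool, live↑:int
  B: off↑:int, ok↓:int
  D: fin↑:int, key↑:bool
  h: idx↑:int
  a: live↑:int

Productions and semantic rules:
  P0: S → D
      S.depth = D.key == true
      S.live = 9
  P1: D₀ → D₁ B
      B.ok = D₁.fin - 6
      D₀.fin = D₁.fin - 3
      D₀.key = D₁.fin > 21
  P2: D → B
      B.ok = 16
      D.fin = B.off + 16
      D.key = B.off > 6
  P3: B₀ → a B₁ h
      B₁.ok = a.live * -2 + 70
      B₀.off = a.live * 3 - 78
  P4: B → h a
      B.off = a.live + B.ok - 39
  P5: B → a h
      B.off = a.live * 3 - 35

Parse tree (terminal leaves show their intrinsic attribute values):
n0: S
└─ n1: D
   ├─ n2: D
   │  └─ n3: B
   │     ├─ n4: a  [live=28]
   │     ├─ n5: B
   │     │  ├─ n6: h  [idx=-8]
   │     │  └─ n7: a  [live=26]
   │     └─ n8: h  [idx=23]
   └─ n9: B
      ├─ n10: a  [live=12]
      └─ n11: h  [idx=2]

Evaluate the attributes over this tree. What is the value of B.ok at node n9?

1. n3.ok = 16  [16]
2. n4.live = 28  [terminal]
3. n5.ok = 14  [a.live * -2 + 70]
4. n6.idx = -8  [terminal]
5. n7.live = 26  [terminal]
6. n5.off = 1  [a.live + B.ok - 39]
7. n8.idx = 23  [terminal]
8. n3.off = 6  [a.live * 3 - 78]
9. n2.fin = 22  [B.off + 16]
10. n2.key = false  [B.off > 6]
11. n9.ok = 16  [D₁.fin - 6]
12. n10.live = 12  [terminal]
13. n11.idx = 2  [terminal]
14. n9.off = 1  [a.live * 3 - 35]
15. n1.fin = 19  [D₁.fin - 3]
16. n1.key = true  [D₁.fin > 21]
17. n0.depth = true  [D.key == true]
18. n0.live = 9  [9]

16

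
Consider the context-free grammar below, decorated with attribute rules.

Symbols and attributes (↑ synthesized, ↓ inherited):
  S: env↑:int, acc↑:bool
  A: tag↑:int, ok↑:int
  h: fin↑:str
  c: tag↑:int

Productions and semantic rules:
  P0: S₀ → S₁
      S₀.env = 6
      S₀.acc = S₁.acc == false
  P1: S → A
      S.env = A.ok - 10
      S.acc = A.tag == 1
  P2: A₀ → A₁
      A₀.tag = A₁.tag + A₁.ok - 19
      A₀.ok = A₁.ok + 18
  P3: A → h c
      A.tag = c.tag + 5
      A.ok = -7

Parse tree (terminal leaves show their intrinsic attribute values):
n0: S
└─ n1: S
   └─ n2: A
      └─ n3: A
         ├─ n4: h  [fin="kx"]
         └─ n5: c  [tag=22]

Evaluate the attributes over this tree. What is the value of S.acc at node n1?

1. n4.fin = "kx"  [terminal]
2. n5.tag = 22  [terminal]
3. n3.tag = 27  [c.tag + 5]
4. n3.ok = -7  [-7]
5. n2.tag = 1  [A₁.tag + A₁.ok - 19]
6. n2.ok = 11  [A₁.ok + 18]
7. n1.env = 1  [A.ok - 10]
8. n1.acc = true  [A.tag == 1]
9. n0.env = 6  [6]
10. n0.acc = false  [S₁.acc == false]

true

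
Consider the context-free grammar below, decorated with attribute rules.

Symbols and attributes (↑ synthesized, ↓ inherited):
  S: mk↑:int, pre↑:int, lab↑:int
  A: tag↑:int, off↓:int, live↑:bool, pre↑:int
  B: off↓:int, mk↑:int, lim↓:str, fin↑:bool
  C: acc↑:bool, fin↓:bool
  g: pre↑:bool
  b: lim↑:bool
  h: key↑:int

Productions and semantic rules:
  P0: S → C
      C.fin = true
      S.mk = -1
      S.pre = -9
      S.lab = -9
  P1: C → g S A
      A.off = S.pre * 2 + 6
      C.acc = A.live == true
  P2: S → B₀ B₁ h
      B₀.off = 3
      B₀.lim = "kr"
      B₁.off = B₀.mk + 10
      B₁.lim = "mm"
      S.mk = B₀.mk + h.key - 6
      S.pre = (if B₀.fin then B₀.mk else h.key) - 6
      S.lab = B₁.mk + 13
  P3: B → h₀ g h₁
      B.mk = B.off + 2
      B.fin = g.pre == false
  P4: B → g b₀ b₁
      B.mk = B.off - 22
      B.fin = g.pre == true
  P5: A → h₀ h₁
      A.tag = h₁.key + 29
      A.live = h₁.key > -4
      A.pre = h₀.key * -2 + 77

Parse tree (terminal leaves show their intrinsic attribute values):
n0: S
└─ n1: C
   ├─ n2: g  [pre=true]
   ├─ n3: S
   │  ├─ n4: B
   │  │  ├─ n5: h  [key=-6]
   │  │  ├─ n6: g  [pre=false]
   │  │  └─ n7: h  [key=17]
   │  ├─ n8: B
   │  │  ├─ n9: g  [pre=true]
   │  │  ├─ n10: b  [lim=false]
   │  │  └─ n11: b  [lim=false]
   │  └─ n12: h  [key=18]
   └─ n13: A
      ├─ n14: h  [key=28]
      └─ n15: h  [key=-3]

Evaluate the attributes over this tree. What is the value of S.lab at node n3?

1. n1.fin = true  [true]
2. n2.pre = true  [terminal]
3. n4.off = 3  [3]
4. n4.lim = "kr"  ["kr"]
5. n5.key = -6  [terminal]
6. n6.pre = false  [terminal]
7. n7.key = 17  [terminal]
8. n4.mk = 5  [B.off + 2]
9. n4.fin = true  [g.pre == false]
10. n8.off = 15  [B₀.mk + 10]
11. n8.lim = "mm"  ["mm"]
12. n9.pre = true  [terminal]
13. n10.lim = false  [terminal]
14. n11.lim = false  [terminal]
15. n8.mk = -7  [B.off - 22]
16. n8.fin = true  [g.pre == true]
17. n12.key = 18  [terminal]
18. n3.mk = 17  [B₀.mk + h.key - 6]
19. n3.pre = -1  [(if B₀.fin then B₀.mk else h.key) - 6]
20. n3.lab = 6  [B₁.mk + 13]
21. n13.off = 4  [S.pre * 2 + 6]
22. n14.key = 28  [terminal]
23. n15.key = -3  [terminal]
24. n13.tag = 26  [h₁.key + 29]
25. n13.live = true  [h₁.key > -4]
26. n13.pre = 21  [h₀.key * -2 + 77]
27. n1.acc = true  [A.live == true]
28. n0.mk = -1  [-1]
29. n0.pre = -9  [-9]
30. n0.lab = -9  [-9]

6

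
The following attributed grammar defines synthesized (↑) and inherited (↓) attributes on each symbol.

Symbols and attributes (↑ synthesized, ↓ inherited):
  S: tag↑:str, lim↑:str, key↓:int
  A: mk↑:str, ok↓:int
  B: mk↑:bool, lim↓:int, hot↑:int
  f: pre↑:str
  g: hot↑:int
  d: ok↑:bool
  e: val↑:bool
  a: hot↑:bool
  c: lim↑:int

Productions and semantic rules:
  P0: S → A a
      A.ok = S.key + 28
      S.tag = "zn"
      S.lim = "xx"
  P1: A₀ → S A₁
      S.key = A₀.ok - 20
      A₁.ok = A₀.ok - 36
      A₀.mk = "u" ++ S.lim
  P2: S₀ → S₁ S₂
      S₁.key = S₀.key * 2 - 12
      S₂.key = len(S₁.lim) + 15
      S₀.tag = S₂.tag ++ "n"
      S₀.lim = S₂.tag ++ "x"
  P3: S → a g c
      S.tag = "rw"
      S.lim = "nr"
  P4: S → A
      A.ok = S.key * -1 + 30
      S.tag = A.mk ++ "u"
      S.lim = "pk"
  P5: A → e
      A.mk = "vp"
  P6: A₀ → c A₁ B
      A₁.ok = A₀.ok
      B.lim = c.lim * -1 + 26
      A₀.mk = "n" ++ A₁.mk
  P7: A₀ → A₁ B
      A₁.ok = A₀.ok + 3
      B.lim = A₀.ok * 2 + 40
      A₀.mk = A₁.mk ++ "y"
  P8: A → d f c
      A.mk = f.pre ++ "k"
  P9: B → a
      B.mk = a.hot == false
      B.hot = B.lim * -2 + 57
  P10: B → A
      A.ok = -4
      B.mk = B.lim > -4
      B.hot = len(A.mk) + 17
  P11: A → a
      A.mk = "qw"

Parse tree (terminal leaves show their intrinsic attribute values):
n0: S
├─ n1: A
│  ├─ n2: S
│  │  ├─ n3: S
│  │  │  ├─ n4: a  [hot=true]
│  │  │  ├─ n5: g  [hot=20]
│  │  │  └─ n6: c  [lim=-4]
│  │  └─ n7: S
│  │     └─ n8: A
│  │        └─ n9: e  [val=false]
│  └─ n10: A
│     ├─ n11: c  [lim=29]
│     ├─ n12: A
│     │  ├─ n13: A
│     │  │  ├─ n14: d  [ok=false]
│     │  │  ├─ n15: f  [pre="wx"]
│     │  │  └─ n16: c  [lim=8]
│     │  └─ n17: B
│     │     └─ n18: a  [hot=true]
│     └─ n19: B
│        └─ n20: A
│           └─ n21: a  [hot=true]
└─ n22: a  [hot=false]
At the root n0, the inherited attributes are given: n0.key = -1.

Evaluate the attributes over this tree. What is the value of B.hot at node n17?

1. n0.key = -1  [given at root]
2. n1.ok = 27  [S.key + 28]
3. n2.key = 7  [A₀.ok - 20]
4. n3.key = 2  [S₀.key * 2 - 12]
5. n4.hot = true  [terminal]
6. n5.hot = 20  [terminal]
7. n6.lim = -4  [terminal]
8. n3.tag = "rw"  ["rw"]
9. n3.lim = "nr"  ["nr"]
10. n7.key = 17  [len(S₁.lim) + 15]
11. n8.ok = 13  [S.key * -1 + 30]
12. n9.val = false  [terminal]
13. n8.mk = "vp"  ["vp"]
14. n7.tag = "vpu"  [A.mk ++ "u"]
15. n7.lim = "pk"  ["pk"]
16. n2.tag = "vpun"  [S₂.tag ++ "n"]
17. n2.lim = "vpux"  [S₂.tag ++ "x"]
18. n10.ok = -9  [A₀.ok - 36]
19. n11.lim = 29  [terminal]
20. n12.ok = -9  [A₀.ok]
21. n13.ok = -6  [A₀.ok + 3]
22. n14.ok = false  [terminal]
23. n15.pre = "wx"  [terminal]
24. n16.lim = 8  [terminal]
25. n13.mk = "wxk"  [f.pre ++ "k"]
26. n17.lim = 22  [A₀.ok * 2 + 40]
27. n18.hot = true  [terminal]
28. n17.mk = false  [a.hot == false]
29. n17.hot = 13  [B.lim * -2 + 57]
30. n12.mk = "wxky"  [A₁.mk ++ "y"]
31. n19.lim = -3  [c.lim * -1 + 26]
32. n20.ok = -4  [-4]
33. n21.hot = true  [terminal]
34. n20.mk = "qw"  ["qw"]
35. n19.mk = true  [B.lim > -4]
36. n19.hot = 19  [len(A.mk) + 17]
37. n10.mk = "nwxky"  ["n" ++ A₁.mk]
38. n1.mk = "uvpux"  ["u" ++ S.lim]
39. n22.hot = false  [terminal]
40. n0.tag = "zn"  ["zn"]
41. n0.lim = "xx"  ["xx"]

13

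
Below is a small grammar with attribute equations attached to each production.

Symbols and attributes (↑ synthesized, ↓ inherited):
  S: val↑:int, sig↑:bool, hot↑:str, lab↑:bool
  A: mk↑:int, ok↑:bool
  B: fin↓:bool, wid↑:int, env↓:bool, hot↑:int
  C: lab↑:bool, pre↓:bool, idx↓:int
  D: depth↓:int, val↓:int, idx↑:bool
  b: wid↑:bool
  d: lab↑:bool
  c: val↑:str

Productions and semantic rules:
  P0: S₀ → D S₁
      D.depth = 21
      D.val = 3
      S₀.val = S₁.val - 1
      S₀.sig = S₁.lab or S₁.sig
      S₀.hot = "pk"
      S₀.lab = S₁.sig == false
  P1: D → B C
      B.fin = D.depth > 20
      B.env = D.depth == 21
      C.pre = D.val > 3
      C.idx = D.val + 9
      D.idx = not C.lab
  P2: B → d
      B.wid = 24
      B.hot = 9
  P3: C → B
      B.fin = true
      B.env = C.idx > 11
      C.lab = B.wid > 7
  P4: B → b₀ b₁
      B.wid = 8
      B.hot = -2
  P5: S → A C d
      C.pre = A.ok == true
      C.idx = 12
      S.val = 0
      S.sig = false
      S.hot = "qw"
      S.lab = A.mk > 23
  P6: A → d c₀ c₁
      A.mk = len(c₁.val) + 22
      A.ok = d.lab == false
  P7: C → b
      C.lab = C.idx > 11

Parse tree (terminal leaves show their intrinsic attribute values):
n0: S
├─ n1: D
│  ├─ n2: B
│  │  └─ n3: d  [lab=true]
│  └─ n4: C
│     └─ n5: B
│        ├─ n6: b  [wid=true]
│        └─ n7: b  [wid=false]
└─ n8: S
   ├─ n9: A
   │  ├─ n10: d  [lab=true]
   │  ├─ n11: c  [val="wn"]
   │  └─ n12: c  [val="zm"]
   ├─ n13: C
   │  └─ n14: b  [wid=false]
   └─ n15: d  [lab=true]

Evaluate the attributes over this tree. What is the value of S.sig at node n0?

1. n1.depth = 21  [21]
2. n1.val = 3  [3]
3. n2.fin = true  [D.depth > 20]
4. n2.env = true  [D.depth == 21]
5. n3.lab = true  [terminal]
6. n2.wid = 24  [24]
7. n2.hot = 9  [9]
8. n4.pre = false  [D.val > 3]
9. n4.idx = 12  [D.val + 9]
10. n5.fin = true  [true]
11. n5.env = true  [C.idx > 11]
12. n6.wid = true  [terminal]
13. n7.wid = false  [terminal]
14. n5.wid = 8  [8]
15. n5.hot = -2  [-2]
16. n4.lab = true  [B.wid > 7]
17. n1.idx = false  [not C.lab]
18. n10.lab = true  [terminal]
19. n11.val = "wn"  [terminal]
20. n12.val = "zm"  [terminal]
21. n9.mk = 24  [len(c₁.val) + 22]
22. n9.ok = false  [d.lab == false]
23. n13.pre = false  [A.ok == true]
24. n13.idx = 12  [12]
25. n14.wid = false  [terminal]
26. n13.lab = true  [C.idx > 11]
27. n15.lab = true  [terminal]
28. n8.val = 0  [0]
29. n8.sig = false  [false]
30. n8.hot = "qw"  ["qw"]
31. n8.lab = true  [A.mk > 23]
32. n0.val = -1  [S₁.val - 1]
33. n0.sig = true  [S₁.lab or S₁.sig]
34. n0.hot = "pk"  ["pk"]
35. n0.lab = true  [S₁.sig == false]

true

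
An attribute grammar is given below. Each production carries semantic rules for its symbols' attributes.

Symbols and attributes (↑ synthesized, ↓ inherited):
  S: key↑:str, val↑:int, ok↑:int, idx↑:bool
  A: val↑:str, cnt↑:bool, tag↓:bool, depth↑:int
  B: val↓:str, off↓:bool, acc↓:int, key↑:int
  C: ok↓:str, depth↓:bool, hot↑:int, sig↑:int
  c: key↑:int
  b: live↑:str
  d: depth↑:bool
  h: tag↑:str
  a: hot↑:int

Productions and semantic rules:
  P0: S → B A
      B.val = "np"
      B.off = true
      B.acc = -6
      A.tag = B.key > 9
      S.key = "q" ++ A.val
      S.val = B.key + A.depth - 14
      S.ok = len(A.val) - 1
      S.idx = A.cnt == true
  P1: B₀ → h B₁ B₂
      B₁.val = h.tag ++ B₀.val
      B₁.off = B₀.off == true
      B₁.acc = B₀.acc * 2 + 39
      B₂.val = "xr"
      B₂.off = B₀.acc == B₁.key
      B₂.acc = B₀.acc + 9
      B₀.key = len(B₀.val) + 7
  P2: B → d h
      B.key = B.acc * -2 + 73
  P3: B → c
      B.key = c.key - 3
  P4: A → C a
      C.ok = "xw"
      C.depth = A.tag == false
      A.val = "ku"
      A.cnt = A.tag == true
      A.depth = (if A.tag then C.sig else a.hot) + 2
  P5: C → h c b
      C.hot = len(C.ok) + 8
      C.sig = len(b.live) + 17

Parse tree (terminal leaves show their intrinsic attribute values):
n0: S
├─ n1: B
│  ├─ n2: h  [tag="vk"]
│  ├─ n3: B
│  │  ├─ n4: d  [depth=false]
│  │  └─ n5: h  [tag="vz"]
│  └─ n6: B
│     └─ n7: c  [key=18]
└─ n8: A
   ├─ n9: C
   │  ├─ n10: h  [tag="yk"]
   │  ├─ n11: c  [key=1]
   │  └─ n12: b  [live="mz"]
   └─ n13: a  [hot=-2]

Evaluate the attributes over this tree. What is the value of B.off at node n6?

false

1. n1.val = "np"  ["np"]
2. n1.off = true  [true]
3. n1.acc = -6  [-6]
4. n2.tag = "vk"  [terminal]
5. n3.val = "vknp"  [h.tag ++ B₀.val]
6. n3.off = true  [B₀.off == true]
7. n3.acc = 27  [B₀.acc * 2 + 39]
8. n4.depth = false  [terminal]
9. n5.tag = "vz"  [terminal]
10. n3.key = 19  [B.acc * -2 + 73]
11. n6.val = "xr"  ["xr"]
12. n6.off = false  [B₀.acc == B₁.key]
13. n6.acc = 3  [B₀.acc + 9]
14. n7.key = 18  [terminal]
15. n6.key = 15  [c.key - 3]
16. n1.key = 9  [len(B₀.val) + 7]
17. n8.tag = false  [B.key > 9]
18. n9.ok = "xw"  ["xw"]
19. n9.depth = true  [A.tag == false]
20. n10.tag = "yk"  [terminal]
21. n11.key = 1  [terminal]
22. n12.live = "mz"  [terminal]
23. n9.hot = 10  [len(C.ok) + 8]
24. n9.sig = 19  [len(b.live) + 17]
25. n13.hot = -2  [terminal]
26. n8.val = "ku"  ["ku"]
27. n8.cnt = false  [A.tag == true]
28. n8.depth = 0  [(if A.tag then C.sig else a.hot) + 2]
29. n0.key = "qku"  ["q" ++ A.val]
30. n0.val = -5  [B.key + A.depth - 14]
31. n0.ok = 1  [len(A.val) - 1]
32. n0.idx = false  [A.cnt == true]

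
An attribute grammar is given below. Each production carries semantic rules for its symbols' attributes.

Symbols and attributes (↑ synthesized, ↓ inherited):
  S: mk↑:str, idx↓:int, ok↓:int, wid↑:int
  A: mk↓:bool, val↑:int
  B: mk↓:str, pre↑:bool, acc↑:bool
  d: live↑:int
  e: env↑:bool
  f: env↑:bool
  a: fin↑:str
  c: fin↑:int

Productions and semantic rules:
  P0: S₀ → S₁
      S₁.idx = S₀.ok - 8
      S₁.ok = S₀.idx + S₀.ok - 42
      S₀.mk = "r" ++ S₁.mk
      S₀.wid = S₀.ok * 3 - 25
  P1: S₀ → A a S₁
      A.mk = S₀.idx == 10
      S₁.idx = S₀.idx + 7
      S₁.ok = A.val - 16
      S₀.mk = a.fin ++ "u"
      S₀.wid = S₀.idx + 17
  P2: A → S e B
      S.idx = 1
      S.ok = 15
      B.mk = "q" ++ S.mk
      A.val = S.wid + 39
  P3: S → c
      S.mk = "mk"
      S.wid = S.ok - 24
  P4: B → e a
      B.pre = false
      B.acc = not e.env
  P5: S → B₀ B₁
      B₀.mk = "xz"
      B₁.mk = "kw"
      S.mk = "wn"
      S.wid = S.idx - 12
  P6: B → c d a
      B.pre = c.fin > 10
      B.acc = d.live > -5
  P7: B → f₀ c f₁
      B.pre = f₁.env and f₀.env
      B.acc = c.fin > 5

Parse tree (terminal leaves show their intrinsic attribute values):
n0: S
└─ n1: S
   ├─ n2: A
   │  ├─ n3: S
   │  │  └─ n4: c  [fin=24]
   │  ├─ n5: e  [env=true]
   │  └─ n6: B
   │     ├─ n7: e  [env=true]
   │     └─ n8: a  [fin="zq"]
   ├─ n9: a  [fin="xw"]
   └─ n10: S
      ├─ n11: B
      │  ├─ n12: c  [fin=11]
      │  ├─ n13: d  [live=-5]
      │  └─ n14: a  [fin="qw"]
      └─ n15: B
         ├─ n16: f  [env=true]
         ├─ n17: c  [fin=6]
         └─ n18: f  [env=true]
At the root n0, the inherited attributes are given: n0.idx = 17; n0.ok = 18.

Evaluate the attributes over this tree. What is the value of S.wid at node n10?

1. n0.idx = 17  [given at root]
2. n0.ok = 18  [given at root]
3. n1.idx = 10  [S₀.ok - 8]
4. n1.ok = -7  [S₀.idx + S₀.ok - 42]
5. n2.mk = true  [S₀.idx == 10]
6. n3.idx = 1  [1]
7. n3.ok = 15  [15]
8. n4.fin = 24  [terminal]
9. n3.mk = "mk"  ["mk"]
10. n3.wid = -9  [S.ok - 24]
11. n5.env = true  [terminal]
12. n6.mk = "qmk"  ["q" ++ S.mk]
13. n7.env = true  [terminal]
14. n8.fin = "zq"  [terminal]
15. n6.pre = false  [false]
16. n6.acc = false  [not e.env]
17. n2.val = 30  [S.wid + 39]
18. n9.fin = "xw"  [terminal]
19. n10.idx = 17  [S₀.idx + 7]
20. n10.ok = 14  [A.val - 16]
21. n11.mk = "xz"  ["xz"]
22. n12.fin = 11  [terminal]
23. n13.live = -5  [terminal]
24. n14.fin = "qw"  [terminal]
25. n11.pre = true  [c.fin > 10]
26. n11.acc = false  [d.live > -5]
27. n15.mk = "kw"  ["kw"]
28. n16.env = true  [terminal]
29. n17.fin = 6  [terminal]
30. n18.env = true  [terminal]
31. n15.pre = true  [f₁.env and f₀.env]
32. n15.acc = true  [c.fin > 5]
33. n10.mk = "wn"  ["wn"]
34. n10.wid = 5  [S.idx - 12]
35. n1.mk = "xwu"  [a.fin ++ "u"]
36. n1.wid = 27  [S₀.idx + 17]
37. n0.mk = "rxwu"  ["r" ++ S₁.mk]
38. n0.wid = 29  [S₀.ok * 3 - 25]

5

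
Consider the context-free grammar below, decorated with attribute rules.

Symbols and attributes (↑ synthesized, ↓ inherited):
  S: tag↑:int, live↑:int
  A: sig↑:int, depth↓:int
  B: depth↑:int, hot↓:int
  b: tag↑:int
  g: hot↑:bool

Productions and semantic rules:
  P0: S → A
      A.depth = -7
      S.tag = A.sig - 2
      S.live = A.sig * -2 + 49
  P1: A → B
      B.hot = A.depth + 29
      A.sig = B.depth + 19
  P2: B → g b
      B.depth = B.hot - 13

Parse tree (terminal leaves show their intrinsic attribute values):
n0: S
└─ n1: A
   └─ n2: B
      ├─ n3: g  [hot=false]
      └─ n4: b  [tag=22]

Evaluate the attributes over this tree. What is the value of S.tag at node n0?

26

1. n1.depth = -7  [-7]
2. n2.hot = 22  [A.depth + 29]
3. n3.hot = false  [terminal]
4. n4.tag = 22  [terminal]
5. n2.depth = 9  [B.hot - 13]
6. n1.sig = 28  [B.depth + 19]
7. n0.tag = 26  [A.sig - 2]
8. n0.live = -7  [A.sig * -2 + 49]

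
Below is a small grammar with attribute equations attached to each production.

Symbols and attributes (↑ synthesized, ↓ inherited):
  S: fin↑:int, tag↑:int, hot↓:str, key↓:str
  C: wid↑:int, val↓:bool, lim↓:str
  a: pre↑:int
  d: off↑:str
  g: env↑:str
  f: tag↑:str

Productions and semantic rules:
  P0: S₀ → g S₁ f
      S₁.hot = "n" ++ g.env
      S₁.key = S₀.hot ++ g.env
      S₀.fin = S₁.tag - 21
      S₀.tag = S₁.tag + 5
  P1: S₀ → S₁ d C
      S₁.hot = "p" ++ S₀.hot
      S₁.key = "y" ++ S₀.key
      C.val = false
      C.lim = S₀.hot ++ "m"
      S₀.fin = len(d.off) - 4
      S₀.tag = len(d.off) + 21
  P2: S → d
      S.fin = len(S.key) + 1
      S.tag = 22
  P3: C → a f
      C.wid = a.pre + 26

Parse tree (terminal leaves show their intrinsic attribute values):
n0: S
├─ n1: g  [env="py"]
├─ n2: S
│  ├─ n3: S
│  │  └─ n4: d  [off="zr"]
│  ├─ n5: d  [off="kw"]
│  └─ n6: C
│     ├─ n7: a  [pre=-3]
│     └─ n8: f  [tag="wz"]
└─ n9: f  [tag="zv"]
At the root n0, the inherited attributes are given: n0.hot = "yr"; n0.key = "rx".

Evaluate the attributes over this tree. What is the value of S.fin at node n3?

1. n0.hot = "yr"  [given at root]
2. n0.key = "rx"  [given at root]
3. n1.env = "py"  [terminal]
4. n2.hot = "npy"  ["n" ++ g.env]
5. n2.key = "yrpy"  [S₀.hot ++ g.env]
6. n3.hot = "pnpy"  ["p" ++ S₀.hot]
7. n3.key = "yyrpy"  ["y" ++ S₀.key]
8. n4.off = "zr"  [terminal]
9. n3.fin = 6  [len(S.key) + 1]
10. n3.tag = 22  [22]
11. n5.off = "kw"  [terminal]
12. n6.val = false  [false]
13. n6.lim = "npym"  [S₀.hot ++ "m"]
14. n7.pre = -3  [terminal]
15. n8.tag = "wz"  [terminal]
16. n6.wid = 23  [a.pre + 26]
17. n2.fin = -2  [len(d.off) - 4]
18. n2.tag = 23  [len(d.off) + 21]
19. n9.tag = "zv"  [terminal]
20. n0.fin = 2  [S₁.tag - 21]
21. n0.tag = 28  [S₁.tag + 5]

6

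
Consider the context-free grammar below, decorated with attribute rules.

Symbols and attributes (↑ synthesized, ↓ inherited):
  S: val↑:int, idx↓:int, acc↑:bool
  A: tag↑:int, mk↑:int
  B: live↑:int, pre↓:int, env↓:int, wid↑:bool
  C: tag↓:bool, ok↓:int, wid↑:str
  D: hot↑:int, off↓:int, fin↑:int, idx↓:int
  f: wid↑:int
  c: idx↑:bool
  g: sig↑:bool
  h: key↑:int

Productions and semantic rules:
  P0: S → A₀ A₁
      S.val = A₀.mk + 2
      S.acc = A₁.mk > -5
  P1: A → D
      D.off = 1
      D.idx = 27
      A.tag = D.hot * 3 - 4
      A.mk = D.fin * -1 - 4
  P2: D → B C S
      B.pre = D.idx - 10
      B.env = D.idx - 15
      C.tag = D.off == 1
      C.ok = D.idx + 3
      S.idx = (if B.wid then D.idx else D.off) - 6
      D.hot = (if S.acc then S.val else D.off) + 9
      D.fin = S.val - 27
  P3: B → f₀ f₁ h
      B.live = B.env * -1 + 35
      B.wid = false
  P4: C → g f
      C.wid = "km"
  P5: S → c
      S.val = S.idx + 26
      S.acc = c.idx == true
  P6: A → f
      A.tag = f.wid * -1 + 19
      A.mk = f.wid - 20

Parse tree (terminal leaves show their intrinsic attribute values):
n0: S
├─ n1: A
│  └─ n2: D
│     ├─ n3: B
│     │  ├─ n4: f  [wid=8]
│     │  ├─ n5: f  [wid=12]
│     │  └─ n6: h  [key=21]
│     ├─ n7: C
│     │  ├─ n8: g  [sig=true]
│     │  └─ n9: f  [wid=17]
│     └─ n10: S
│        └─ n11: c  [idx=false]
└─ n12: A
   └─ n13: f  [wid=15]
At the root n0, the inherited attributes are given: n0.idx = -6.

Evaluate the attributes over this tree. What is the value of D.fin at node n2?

-6

1. n0.idx = -6  [given at root]
2. n2.off = 1  [1]
3. n2.idx = 27  [27]
4. n3.pre = 17  [D.idx - 10]
5. n3.env = 12  [D.idx - 15]
6. n4.wid = 8  [terminal]
7. n5.wid = 12  [terminal]
8. n6.key = 21  [terminal]
9. n3.live = 23  [B.env * -1 + 35]
10. n3.wid = false  [false]
11. n7.tag = true  [D.off == 1]
12. n7.ok = 30  [D.idx + 3]
13. n8.sig = true  [terminal]
14. n9.wid = 17  [terminal]
15. n7.wid = "km"  ["km"]
16. n10.idx = -5  [(if B.wid then D.idx else D.off) - 6]
17. n11.idx = false  [terminal]
18. n10.val = 21  [S.idx + 26]
19. n10.acc = false  [c.idx == true]
20. n2.hot = 10  [(if S.acc then S.val else D.off) + 9]
21. n2.fin = -6  [S.val - 27]
22. n1.tag = 26  [D.hot * 3 - 4]
23. n1.mk = 2  [D.fin * -1 - 4]
24. n13.wid = 15  [terminal]
25. n12.tag = 4  [f.wid * -1 + 19]
26. n12.mk = -5  [f.wid - 20]
27. n0.val = 4  [A₀.mk + 2]
28. n0.acc = false  [A₁.mk > -5]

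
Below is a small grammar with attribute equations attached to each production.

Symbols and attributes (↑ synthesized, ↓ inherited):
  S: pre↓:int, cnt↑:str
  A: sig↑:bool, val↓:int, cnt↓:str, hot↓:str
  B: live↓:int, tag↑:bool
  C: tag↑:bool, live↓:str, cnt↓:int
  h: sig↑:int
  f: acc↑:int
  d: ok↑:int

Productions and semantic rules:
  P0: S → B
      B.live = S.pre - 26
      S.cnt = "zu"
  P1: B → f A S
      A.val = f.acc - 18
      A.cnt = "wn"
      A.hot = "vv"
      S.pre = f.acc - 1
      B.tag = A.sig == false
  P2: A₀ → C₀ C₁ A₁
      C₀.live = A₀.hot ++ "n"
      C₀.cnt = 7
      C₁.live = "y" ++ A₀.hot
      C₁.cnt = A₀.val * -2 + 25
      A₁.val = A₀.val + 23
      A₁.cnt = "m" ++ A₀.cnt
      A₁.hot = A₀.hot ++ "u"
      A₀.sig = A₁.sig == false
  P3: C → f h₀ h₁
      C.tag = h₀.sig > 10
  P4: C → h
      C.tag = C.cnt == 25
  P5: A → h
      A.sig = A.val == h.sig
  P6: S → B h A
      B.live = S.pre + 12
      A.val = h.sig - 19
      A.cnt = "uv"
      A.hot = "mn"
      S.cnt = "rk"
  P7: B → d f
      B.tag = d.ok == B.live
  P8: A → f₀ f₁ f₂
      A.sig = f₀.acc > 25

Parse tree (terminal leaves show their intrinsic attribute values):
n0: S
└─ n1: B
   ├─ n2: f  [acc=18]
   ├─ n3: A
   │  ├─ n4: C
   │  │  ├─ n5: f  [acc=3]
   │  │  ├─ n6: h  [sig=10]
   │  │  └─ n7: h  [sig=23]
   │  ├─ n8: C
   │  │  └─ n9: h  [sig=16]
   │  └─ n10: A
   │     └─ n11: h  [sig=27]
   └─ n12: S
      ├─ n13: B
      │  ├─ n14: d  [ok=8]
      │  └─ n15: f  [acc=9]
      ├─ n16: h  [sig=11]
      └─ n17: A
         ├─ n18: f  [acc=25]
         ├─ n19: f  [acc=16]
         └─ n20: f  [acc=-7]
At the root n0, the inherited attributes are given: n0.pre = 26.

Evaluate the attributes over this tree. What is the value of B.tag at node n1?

1. n0.pre = 26  [given at root]
2. n1.live = 0  [S.pre - 26]
3. n2.acc = 18  [terminal]
4. n3.val = 0  [f.acc - 18]
5. n3.cnt = "wn"  ["wn"]
6. n3.hot = "vv"  ["vv"]
7. n4.live = "vvn"  [A₀.hot ++ "n"]
8. n4.cnt = 7  [7]
9. n5.acc = 3  [terminal]
10. n6.sig = 10  [terminal]
11. n7.sig = 23  [terminal]
12. n4.tag = false  [h₀.sig > 10]
13. n8.live = "yvv"  ["y" ++ A₀.hot]
14. n8.cnt = 25  [A₀.val * -2 + 25]
15. n9.sig = 16  [terminal]
16. n8.tag = true  [C.cnt == 25]
17. n10.val = 23  [A₀.val + 23]
18. n10.cnt = "mwn"  ["m" ++ A₀.cnt]
19. n10.hot = "vvu"  [A₀.hot ++ "u"]
20. n11.sig = 27  [terminal]
21. n10.sig = false  [A.val == h.sig]
22. n3.sig = true  [A₁.sig == false]
23. n12.pre = 17  [f.acc - 1]
24. n13.live = 29  [S.pre + 12]
25. n14.ok = 8  [terminal]
26. n15.acc = 9  [terminal]
27. n13.tag = false  [d.ok == B.live]
28. n16.sig = 11  [terminal]
29. n17.val = -8  [h.sig - 19]
30. n17.cnt = "uv"  ["uv"]
31. n17.hot = "mn"  ["mn"]
32. n18.acc = 25  [terminal]
33. n19.acc = 16  [terminal]
34. n20.acc = -7  [terminal]
35. n17.sig = false  [f₀.acc > 25]
36. n12.cnt = "rk"  ["rk"]
37. n1.tag = false  [A.sig == false]
38. n0.cnt = "zu"  ["zu"]

false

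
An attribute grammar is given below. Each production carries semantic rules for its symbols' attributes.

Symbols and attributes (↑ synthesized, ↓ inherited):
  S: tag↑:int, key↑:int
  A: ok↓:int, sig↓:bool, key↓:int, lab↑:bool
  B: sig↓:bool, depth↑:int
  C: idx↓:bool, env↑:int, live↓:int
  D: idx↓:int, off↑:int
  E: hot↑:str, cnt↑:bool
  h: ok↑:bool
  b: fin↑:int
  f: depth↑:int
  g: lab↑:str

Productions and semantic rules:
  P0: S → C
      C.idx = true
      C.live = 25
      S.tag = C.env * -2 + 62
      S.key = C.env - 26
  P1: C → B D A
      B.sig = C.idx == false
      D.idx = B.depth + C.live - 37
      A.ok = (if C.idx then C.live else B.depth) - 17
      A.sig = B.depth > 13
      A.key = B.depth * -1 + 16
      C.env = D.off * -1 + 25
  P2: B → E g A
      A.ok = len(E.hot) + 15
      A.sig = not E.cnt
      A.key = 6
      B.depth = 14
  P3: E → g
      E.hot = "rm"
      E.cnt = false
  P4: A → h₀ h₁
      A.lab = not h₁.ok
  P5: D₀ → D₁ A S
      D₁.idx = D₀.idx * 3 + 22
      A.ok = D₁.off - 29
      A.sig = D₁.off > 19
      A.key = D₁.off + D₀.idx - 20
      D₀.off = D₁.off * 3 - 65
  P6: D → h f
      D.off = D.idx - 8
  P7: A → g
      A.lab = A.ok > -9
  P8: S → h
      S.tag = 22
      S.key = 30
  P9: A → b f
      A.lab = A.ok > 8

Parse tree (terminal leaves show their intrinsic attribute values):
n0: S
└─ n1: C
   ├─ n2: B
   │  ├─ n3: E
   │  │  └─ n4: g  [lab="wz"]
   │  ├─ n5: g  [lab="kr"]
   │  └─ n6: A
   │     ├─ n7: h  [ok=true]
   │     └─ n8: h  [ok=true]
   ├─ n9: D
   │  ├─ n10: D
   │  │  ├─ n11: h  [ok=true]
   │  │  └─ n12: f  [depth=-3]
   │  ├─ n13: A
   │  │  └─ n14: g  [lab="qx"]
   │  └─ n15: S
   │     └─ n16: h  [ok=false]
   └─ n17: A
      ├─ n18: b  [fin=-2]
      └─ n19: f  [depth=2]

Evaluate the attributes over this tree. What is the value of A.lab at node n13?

false

1. n1.idx = true  [true]
2. n1.live = 25  [25]
3. n2.sig = false  [C.idx == false]
4. n4.lab = "wz"  [terminal]
5. n3.hot = "rm"  ["rm"]
6. n3.cnt = false  [false]
7. n5.lab = "kr"  [terminal]
8. n6.ok = 17  [len(E.hot) + 15]
9. n6.sig = true  [not E.cnt]
10. n6.key = 6  [6]
11. n7.ok = true  [terminal]
12. n8.ok = true  [terminal]
13. n6.lab = false  [not h₁.ok]
14. n2.depth = 14  [14]
15. n9.idx = 2  [B.depth + C.live - 37]
16. n10.idx = 28  [D₀.idx * 3 + 22]
17. n11.ok = true  [terminal]
18. n12.depth = -3  [terminal]
19. n10.off = 20  [D.idx - 8]
20. n13.ok = -9  [D₁.off - 29]
21. n13.sig = true  [D₁.off > 19]
22. n13.key = 2  [D₁.off + D₀.idx - 20]
23. n14.lab = "qx"  [terminal]
24. n13.lab = false  [A.ok > -9]
25. n16.ok = false  [terminal]
26. n15.tag = 22  [22]
27. n15.key = 30  [30]
28. n9.off = -5  [D₁.off * 3 - 65]
29. n17.ok = 8  [(if C.idx then C.live else B.depth) - 17]
30. n17.sig = true  [B.depth > 13]
31. n17.key = 2  [B.depth * -1 + 16]
32. n18.fin = -2  [terminal]
33. n19.depth = 2  [terminal]
34. n17.lab = false  [A.ok > 8]
35. n1.env = 30  [D.off * -1 + 25]
36. n0.tag = 2  [C.env * -2 + 62]
37. n0.key = 4  [C.env - 26]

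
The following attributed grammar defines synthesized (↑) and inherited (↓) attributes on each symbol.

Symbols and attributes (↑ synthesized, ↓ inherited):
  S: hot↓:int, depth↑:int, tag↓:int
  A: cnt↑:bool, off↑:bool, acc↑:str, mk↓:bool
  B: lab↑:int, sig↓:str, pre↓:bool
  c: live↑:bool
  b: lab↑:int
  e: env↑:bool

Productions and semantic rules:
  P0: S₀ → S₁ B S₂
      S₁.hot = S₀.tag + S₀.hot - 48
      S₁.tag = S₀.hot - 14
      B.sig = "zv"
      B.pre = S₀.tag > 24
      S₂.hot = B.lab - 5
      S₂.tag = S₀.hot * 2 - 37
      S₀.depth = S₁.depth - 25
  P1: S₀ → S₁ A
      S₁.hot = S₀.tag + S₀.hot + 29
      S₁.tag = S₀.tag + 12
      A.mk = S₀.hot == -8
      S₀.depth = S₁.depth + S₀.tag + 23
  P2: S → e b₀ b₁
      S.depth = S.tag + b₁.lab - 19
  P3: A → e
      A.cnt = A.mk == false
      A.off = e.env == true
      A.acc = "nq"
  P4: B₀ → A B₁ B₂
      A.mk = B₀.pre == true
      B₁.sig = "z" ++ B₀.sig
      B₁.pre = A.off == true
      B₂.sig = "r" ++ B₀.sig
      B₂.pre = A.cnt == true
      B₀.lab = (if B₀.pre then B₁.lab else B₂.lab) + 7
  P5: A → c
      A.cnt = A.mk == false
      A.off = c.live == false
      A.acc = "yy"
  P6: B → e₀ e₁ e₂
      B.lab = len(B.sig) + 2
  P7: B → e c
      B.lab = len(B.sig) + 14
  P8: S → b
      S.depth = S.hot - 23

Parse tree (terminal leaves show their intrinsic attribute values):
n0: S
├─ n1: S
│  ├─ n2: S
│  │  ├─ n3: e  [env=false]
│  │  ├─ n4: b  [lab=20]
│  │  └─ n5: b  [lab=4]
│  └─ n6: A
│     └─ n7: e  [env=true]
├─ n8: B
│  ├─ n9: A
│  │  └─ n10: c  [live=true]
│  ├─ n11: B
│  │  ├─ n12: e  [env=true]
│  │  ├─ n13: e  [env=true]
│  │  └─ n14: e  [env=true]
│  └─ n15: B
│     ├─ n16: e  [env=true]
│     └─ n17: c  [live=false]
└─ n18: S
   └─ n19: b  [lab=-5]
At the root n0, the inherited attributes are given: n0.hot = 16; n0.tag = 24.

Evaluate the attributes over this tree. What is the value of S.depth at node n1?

24

1. n0.hot = 16  [given at root]
2. n0.tag = 24  [given at root]
3. n1.hot = -8  [S₀.tag + S₀.hot - 48]
4. n1.tag = 2  [S₀.hot - 14]
5. n2.hot = 23  [S₀.tag + S₀.hot + 29]
6. n2.tag = 14  [S₀.tag + 12]
7. n3.env = false  [terminal]
8. n4.lab = 20  [terminal]
9. n5.lab = 4  [terminal]
10. n2.depth = -1  [S.tag + b₁.lab - 19]
11. n6.mk = true  [S₀.hot == -8]
12. n7.env = true  [terminal]
13. n6.cnt = false  [A.mk == false]
14. n6.off = true  [e.env == true]
15. n6.acc = "nq"  ["nq"]
16. n1.depth = 24  [S₁.depth + S₀.tag + 23]
17. n8.sig = "zv"  ["zv"]
18. n8.pre = false  [S₀.tag > 24]
19. n9.mk = false  [B₀.pre == true]
20. n10.live = true  [terminal]
21. n9.cnt = true  [A.mk == false]
22. n9.off = false  [c.live == false]
23. n9.acc = "yy"  ["yy"]
24. n11.sig = "zzv"  ["z" ++ B₀.sig]
25. n11.pre = false  [A.off == true]
26. n12.env = true  [terminal]
27. n13.env = true  [terminal]
28. n14.env = true  [terminal]
29. n11.lab = 5  [len(B.sig) + 2]
30. n15.sig = "rzv"  ["r" ++ B₀.sig]
31. n15.pre = true  [A.cnt == true]
32. n16.env = true  [terminal]
33. n17.live = false  [terminal]
34. n15.lab = 17  [len(B.sig) + 14]
35. n8.lab = 24  [(if B₀.pre then B₁.lab else B₂.lab) + 7]
36. n18.hot = 19  [B.lab - 5]
37. n18.tag = -5  [S₀.hot * 2 - 37]
38. n19.lab = -5  [terminal]
39. n18.depth = -4  [S.hot - 23]
40. n0.depth = -1  [S₁.depth - 25]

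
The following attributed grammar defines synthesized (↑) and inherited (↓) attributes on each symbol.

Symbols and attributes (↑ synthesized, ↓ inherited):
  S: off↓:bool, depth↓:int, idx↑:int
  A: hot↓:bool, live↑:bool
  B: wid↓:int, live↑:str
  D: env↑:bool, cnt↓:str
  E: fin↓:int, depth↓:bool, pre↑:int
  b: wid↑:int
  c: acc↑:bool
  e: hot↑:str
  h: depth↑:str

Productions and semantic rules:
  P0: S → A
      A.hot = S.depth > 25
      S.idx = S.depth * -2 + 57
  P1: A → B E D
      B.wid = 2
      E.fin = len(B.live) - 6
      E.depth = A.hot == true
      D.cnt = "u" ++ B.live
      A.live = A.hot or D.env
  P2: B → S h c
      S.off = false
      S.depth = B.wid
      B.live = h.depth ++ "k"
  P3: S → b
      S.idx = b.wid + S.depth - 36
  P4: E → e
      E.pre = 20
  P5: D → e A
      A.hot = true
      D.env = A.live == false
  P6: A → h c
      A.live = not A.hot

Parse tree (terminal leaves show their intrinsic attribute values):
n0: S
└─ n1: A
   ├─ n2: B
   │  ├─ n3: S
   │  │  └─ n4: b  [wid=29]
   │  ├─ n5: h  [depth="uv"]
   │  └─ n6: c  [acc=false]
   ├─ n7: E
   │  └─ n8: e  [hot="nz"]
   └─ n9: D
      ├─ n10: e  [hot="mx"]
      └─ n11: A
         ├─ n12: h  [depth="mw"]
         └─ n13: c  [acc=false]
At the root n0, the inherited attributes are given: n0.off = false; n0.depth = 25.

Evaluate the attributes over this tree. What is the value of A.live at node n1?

1. n0.off = false  [given at root]
2. n0.depth = 25  [given at root]
3. n1.hot = false  [S.depth > 25]
4. n2.wid = 2  [2]
5. n3.off = false  [false]
6. n3.depth = 2  [B.wid]
7. n4.wid = 29  [terminal]
8. n3.idx = -5  [b.wid + S.depth - 36]
9. n5.depth = "uv"  [terminal]
10. n6.acc = false  [terminal]
11. n2.live = "uvk"  [h.depth ++ "k"]
12. n7.fin = -3  [len(B.live) - 6]
13. n7.depth = false  [A.hot == true]
14. n8.hot = "nz"  [terminal]
15. n7.pre = 20  [20]
16. n9.cnt = "uuvk"  ["u" ++ B.live]
17. n10.hot = "mx"  [terminal]
18. n11.hot = true  [true]
19. n12.depth = "mw"  [terminal]
20. n13.acc = false  [terminal]
21. n11.live = false  [not A.hot]
22. n9.env = true  [A.live == false]
23. n1.live = true  [A.hot or D.env]
24. n0.idx = 7  [S.depth * -2 + 57]

true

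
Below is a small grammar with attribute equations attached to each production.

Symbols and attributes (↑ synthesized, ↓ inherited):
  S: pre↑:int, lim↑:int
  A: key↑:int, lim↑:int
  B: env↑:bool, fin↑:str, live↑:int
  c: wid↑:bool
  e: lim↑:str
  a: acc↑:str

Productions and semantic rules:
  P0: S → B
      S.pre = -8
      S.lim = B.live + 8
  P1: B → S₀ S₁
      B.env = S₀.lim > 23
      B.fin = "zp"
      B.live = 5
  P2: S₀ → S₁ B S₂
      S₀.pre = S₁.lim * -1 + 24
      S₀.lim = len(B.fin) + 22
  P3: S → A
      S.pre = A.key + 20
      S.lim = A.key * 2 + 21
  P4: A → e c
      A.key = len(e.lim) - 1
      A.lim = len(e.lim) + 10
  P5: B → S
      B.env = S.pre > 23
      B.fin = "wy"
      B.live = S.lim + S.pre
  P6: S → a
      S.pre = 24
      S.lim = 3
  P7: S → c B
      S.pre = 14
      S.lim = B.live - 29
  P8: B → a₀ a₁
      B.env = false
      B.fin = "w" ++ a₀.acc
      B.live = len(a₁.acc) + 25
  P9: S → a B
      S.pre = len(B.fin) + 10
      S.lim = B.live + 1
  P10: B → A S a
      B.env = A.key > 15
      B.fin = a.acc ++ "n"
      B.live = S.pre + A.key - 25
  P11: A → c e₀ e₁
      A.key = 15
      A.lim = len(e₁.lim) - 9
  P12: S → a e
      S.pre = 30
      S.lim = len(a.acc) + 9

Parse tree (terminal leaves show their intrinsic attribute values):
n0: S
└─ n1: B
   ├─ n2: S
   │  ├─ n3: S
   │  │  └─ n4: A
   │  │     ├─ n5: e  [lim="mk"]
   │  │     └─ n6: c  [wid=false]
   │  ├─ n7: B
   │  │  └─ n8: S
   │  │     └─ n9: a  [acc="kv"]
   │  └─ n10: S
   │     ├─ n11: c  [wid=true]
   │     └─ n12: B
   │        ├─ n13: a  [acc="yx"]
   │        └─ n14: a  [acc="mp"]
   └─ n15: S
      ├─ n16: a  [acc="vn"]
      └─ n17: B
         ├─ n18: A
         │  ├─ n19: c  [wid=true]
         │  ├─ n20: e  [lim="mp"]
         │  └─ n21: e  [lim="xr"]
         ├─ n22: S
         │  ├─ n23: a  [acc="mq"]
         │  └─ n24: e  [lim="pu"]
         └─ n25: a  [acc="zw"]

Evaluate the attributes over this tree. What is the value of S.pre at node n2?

1. n5.lim = "mk"  [terminal]
2. n6.wid = false  [terminal]
3. n4.key = 1  [len(e.lim) - 1]
4. n4.lim = 12  [len(e.lim) + 10]
5. n3.pre = 21  [A.key + 20]
6. n3.lim = 23  [A.key * 2 + 21]
7. n9.acc = "kv"  [terminal]
8. n8.pre = 24  [24]
9. n8.lim = 3  [3]
10. n7.env = true  [S.pre > 23]
11. n7.fin = "wy"  ["wy"]
12. n7.live = 27  [S.lim + S.pre]
13. n11.wid = true  [terminal]
14. n13.acc = "yx"  [terminal]
15. n14.acc = "mp"  [terminal]
16. n12.env = false  [false]
17. n12.fin = "wyx"  ["w" ++ a₀.acc]
18. n12.live = 27  [len(a₁.acc) + 25]
19. n10.pre = 14  [14]
20. n10.lim = -2  [B.live - 29]
21. n2.pre = 1  [S₁.lim * -1 + 24]
22. n2.lim = 24  [len(B.fin) + 22]
23. n16.acc = "vn"  [terminal]
24. n19.wid = true  [terminal]
25. n20.lim = "mp"  [terminal]
26. n21.lim = "xr"  [terminal]
27. n18.key = 15  [15]
28. n18.lim = -7  [len(e₁.lim) - 9]
29. n23.acc = "mq"  [terminal]
30. n24.lim = "pu"  [terminal]
31. n22.pre = 30  [30]
32. n22.lim = 11  [len(a.acc) + 9]
33. n25.acc = "zw"  [terminal]
34. n17.env = false  [A.key > 15]
35. n17.fin = "zwn"  [a.acc ++ "n"]
36. n17.live = 20  [S.pre + A.key - 25]
37. n15.pre = 13  [len(B.fin) + 10]
38. n15.lim = 21  [B.live + 1]
39. n1.env = true  [S₀.lim > 23]
40. n1.fin = "zp"  ["zp"]
41. n1.live = 5  [5]
42. n0.pre = -8  [-8]
43. n0.lim = 13  [B.live + 8]

1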